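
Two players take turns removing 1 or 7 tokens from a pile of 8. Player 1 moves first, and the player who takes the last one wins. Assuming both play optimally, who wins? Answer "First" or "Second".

Second

Positions where the player to move wins (W) vs loses (L):
i:   0  1  2  3  4  5  6  7  8
     L  W  L  W  L  W  L  W  L
Position 8 is L, so the second player wins.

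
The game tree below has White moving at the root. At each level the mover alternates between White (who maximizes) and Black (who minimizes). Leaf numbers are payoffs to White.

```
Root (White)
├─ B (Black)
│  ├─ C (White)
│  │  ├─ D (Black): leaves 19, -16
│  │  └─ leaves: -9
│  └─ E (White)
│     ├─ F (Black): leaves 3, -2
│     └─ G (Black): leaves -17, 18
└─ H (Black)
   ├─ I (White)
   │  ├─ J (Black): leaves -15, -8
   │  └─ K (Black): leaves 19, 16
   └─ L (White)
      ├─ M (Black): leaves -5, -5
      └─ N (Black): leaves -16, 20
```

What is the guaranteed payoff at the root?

D (Black): min(19, -16) = -16
C (White): max(-16, -9) = -9
F (Black): min(3, -2) = -2
G (Black): min(-17, 18) = -17
E (White): max(-2, -17) = -2
B (Black): min(-9, -2) = -9
J (Black): min(-15, -8) = -15
K (Black): min(19, 16) = 16
I (White): max(-15, 16) = 16
M (Black): min(-5, -5) = -5
N (Black): min(-16, 20) = -16
L (White): max(-5, -16) = -5
H (Black): min(16, -5) = -5
Root (White): max(-9, -5) = -5

-5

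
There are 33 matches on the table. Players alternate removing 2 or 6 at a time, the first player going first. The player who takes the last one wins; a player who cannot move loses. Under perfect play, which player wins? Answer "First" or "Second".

Second

Positions where the player to move wins (W) vs loses (L):
i:   0  1  2  3  4  5  6  7  8  9 10 11 12 13 14 15 16 17 18 19 20 21 22 23 24 25 26 27 28 29 30 31 32 33
     L  L  W  W  L  L  W  W  L  L  W  W  L  L  W  W  L  L  W  W  L  L  W  W  L  L  W  W  L  L  W  W  L  L
Position 33 is L, so the second player wins.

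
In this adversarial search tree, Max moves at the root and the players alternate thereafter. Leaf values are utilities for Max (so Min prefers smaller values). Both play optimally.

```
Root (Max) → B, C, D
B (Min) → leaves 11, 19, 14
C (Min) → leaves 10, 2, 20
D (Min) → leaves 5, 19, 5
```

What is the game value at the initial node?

B (Min): min(11, 19, 14) = 11
C (Min): min(10, 2, 20) = 2
D (Min): min(5, 19, 5) = 5
Root (Max): max(11, 2, 5) = 11

11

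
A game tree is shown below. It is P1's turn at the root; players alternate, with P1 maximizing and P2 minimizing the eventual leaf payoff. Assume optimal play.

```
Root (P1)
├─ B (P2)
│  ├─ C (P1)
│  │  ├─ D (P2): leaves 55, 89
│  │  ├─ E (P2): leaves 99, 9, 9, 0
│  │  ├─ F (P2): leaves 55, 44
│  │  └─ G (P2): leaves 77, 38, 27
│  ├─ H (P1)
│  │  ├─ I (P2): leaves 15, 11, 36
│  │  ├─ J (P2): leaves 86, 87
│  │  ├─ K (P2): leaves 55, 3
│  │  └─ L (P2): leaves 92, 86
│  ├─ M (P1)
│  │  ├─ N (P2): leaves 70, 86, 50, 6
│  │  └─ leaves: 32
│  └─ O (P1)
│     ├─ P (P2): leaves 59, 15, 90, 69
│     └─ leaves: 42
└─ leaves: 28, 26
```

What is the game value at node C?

55

D: min(55, 89) = 55
E: min(99, 9, 9, 0) = 0
F: min(55, 44) = 44
G: min(77, 38, 27) = 27
C: max(55, 0, 44, 27) = 55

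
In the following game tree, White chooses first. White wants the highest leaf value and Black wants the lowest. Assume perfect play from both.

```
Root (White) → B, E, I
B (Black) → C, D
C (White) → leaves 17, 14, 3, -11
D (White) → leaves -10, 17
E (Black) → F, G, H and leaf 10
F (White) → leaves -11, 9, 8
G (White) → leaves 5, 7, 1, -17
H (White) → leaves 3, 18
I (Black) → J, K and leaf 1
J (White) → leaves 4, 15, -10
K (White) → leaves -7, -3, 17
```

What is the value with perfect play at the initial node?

C (White): max(17, 14, 3, -11) = 17
D (White): max(-10, 17) = 17
B (Black): min(17, 17) = 17
F (White): max(-11, 9, 8) = 9
G (White): max(5, 7, 1, -17) = 7
H (White): max(3, 18) = 18
E (Black): min(9, 7, 18, 10) = 7
J (White): max(4, 15, -10) = 15
K (White): max(-7, -3, 17) = 17
I (Black): min(15, 17, 1) = 1
Root (White): max(17, 7, 1) = 17

17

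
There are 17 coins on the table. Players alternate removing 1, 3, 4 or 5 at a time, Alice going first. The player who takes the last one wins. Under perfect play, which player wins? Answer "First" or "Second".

First

Compute winning (W) and losing (L) positions by backward induction:
i:   0  1  2  3  4  5  6  7  8  9 10 11 12 13 14 15 16 17
     L  W  L  W  W  W  W  W  L  W  L  W  W  W  W  W  L  W
Position 17 is W, so the first player wins.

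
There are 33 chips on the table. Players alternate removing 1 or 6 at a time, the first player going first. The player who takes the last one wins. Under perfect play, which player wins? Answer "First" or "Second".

First

Positions where the player to move wins (W) vs loses (L):
i:   0  1  2  3  4  5  6  7  8  9 10 11 12 13 14 15 16 17 18 19 20 21 22 23 24 25 26 27 28 29 30 31 32 33
     L  W  L  W  L  W  W  L  W  L  W  L  W  W  L  W  L  W  L  W  W  L  W  L  W  L  W  W  L  W  L  W  L  W
Position 33 is W, so the first player wins.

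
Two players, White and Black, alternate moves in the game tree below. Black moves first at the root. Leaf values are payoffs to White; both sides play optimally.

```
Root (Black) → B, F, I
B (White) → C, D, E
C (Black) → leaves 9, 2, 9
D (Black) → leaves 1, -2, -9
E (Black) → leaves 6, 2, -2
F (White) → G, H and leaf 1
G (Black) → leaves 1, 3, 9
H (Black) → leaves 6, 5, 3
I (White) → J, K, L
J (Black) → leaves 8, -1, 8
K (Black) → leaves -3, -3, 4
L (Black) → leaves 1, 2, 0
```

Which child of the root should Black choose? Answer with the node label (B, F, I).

C (Black): min(9, 2, 9) = 2
D (Black): min(1, -2, -9) = -9
E (Black): min(6, 2, -2) = -2
B (White): max(2, -9, -2) = 2
G (Black): min(1, 3, 9) = 1
H (Black): min(6, 5, 3) = 3
F (White): max(1, 3, 1) = 3
J (Black): min(8, -1, 8) = -1
K (Black): min(-3, -3, 4) = -3
L (Black): min(1, 2, 0) = 0
I (White): max(-1, -3, 0) = 0
Root (Black): min(2, 3, 0) = 0
Black picks the child with the lowest value: I (value 0).

I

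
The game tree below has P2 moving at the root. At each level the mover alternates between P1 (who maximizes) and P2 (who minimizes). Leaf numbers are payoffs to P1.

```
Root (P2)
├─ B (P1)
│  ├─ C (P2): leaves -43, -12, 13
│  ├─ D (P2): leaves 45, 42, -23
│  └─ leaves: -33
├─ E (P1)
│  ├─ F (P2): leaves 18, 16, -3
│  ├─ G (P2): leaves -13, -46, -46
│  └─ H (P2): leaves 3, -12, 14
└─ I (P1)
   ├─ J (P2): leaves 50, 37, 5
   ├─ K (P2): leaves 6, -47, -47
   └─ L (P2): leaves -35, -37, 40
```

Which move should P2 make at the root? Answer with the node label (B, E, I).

B

C (P2): min(-43, -12, 13) = -43
D (P2): min(45, 42, -23) = -23
B (P1): max(-43, -23, -33) = -23
F (P2): min(18, 16, -3) = -3
G (P2): min(-13, -46, -46) = -46
H (P2): min(3, -12, 14) = -12
E (P1): max(-3, -46, -12) = -3
J (P2): min(50, 37, 5) = 5
K (P2): min(6, -47, -47) = -47
L (P2): min(-35, -37, 40) = -37
I (P1): max(5, -47, -37) = 5
Root (P2): min(-23, -3, 5) = -23
P2 picks the child with the lowest value: B (value -23).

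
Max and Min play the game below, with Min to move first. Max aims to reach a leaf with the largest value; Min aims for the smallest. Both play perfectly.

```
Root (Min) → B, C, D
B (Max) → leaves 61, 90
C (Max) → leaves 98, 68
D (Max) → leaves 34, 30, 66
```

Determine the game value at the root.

B (Max): max(61, 90) = 90
C (Max): max(98, 68) = 98
D (Max): max(34, 30, 66) = 66
Root (Min): min(90, 98, 66) = 66

66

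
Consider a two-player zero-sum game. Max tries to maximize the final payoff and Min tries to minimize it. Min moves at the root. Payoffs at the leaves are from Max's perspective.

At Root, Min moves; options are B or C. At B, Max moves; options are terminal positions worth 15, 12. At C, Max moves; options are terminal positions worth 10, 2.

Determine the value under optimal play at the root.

B (Max): max(15, 12) = 15
C (Max): max(10, 2) = 10
Root (Min): min(15, 10) = 10

10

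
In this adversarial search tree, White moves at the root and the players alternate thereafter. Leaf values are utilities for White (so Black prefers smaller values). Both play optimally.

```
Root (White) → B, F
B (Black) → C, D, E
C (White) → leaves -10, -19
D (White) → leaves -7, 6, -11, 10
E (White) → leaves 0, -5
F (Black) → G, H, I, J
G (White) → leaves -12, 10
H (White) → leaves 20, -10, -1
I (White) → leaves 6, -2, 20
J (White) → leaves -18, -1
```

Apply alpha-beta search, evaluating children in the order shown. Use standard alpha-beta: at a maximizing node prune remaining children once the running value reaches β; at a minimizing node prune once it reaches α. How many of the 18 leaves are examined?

12

C [α=-∞,β=+∞]: v=-10
D [α=-∞,β=-10]: v=-7 after child 1 ≥ β → β-cutoff, skip 3
E [α=-∞,β=-10]: v=0 after child 1 ≥ β → β-cutoff, skip 1
B [α=-∞,β=+∞]: v=-10
G [α=-10,β=+∞]: v=10
H [α=-10,β=10]: v=20 after child 1 ≥ β → β-cutoff, skip 2
I [α=-10,β=10]: v=20
J [α=-10,β=10]: v=-1
F [α=-10,β=+∞]: v=-1
Root [α=-∞,β=+∞]: v=-1
Leaves evaluated: 12 of 18.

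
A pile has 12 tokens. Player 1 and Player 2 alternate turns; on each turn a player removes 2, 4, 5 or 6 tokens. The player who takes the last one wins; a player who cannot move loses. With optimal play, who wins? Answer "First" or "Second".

Positions where the player to move wins (W) vs loses (L):
i:   0  1  2  3  4  5  6  7  8  9 10 11 12
     L  L  W  W  W  W  W  W  L  L  W  W  W
Position 12 is W, so the first player wins.

First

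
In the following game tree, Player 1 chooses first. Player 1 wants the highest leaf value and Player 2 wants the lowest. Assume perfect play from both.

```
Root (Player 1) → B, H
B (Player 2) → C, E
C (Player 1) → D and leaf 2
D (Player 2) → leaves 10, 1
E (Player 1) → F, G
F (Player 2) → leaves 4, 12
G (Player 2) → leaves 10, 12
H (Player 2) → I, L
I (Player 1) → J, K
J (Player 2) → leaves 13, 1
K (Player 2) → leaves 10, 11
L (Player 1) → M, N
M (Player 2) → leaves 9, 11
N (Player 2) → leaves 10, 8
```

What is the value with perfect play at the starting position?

D (Player 2): min(10, 1) = 1
C (Player 1): max(1, 2) = 2
F (Player 2): min(4, 12) = 4
G (Player 2): min(10, 12) = 10
E (Player 1): max(4, 10) = 10
B (Player 2): min(2, 10) = 2
J (Player 2): min(13, 1) = 1
K (Player 2): min(10, 11) = 10
I (Player 1): max(1, 10) = 10
M (Player 2): min(9, 11) = 9
N (Player 2): min(10, 8) = 8
L (Player 1): max(9, 8) = 9
H (Player 2): min(10, 9) = 9
Root (Player 1): max(2, 9) = 9

9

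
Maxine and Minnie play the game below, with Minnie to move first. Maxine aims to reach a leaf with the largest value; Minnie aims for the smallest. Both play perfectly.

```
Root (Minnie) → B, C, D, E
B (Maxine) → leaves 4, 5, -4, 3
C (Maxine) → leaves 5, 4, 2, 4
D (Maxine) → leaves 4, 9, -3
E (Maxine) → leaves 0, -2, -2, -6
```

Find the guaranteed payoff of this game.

B (Maxine): max(4, 5, -4, 3) = 5
C (Maxine): max(5, 4, 2, 4) = 5
D (Maxine): max(4, 9, -3) = 9
E (Maxine): max(0, -2, -2, -6) = 0
Root (Minnie): min(5, 5, 9, 0) = 0

0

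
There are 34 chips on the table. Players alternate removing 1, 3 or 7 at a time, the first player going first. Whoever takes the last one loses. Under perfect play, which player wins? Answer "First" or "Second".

First

i:   0  1  2  3  4  5  6  7  8  9 10 11 12 13 14 15 16 17 18 19 20 21 22 23 24 25 26 27 28 29 30 31 32 33 34
     W  L  W  L  W  L  W  L  W  L  W  L  W  L  W  L  W  L  W  L  W  L  W  L  W  L  W  L  W  L  W  L  W  L  W
Position 34 is W, so the first player wins.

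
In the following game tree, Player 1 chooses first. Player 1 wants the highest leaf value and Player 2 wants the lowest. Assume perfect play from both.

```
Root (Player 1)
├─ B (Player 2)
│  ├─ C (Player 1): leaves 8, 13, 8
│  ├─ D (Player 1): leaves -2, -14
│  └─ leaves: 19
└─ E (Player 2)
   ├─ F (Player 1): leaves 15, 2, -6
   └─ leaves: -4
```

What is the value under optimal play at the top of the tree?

C (Player 1): max(8, 13, 8) = 13
D (Player 1): max(-2, -14) = -2
B (Player 2): min(13, -2, 19) = -2
F (Player 1): max(15, 2, -6) = 15
E (Player 2): min(15, -4) = -4
Root (Player 1): max(-2, -4) = -2

-2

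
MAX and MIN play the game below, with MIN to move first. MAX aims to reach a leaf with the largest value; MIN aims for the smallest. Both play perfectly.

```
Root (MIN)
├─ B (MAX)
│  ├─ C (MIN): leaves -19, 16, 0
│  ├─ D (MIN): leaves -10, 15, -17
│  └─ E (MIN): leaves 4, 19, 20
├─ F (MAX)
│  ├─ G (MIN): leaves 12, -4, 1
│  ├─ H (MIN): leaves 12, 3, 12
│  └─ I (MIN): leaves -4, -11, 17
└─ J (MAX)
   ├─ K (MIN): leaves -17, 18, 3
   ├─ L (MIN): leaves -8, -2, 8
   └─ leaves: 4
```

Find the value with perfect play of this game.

C (MIN): min(-19, 16, 0) = -19
D (MIN): min(-10, 15, -17) = -17
E (MIN): min(4, 19, 20) = 4
B (MAX): max(-19, -17, 4) = 4
G (MIN): min(12, -4, 1) = -4
H (MIN): min(12, 3, 12) = 3
I (MIN): min(-4, -11, 17) = -11
F (MAX): max(-4, 3, -11) = 3
K (MIN): min(-17, 18, 3) = -17
L (MIN): min(-8, -2, 8) = -8
J (MAX): max(-17, -8, 4) = 4
Root (MIN): min(4, 3, 4) = 3

3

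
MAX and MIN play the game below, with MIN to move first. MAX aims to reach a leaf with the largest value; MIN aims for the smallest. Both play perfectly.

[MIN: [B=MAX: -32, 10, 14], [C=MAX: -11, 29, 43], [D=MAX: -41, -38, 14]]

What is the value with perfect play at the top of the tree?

B (MAX): max(-32, 10, 14) = 14
C (MAX): max(-11, 29, 43) = 43
D (MAX): max(-41, -38, 14) = 14
Root (MIN): min(14, 43, 14) = 14

14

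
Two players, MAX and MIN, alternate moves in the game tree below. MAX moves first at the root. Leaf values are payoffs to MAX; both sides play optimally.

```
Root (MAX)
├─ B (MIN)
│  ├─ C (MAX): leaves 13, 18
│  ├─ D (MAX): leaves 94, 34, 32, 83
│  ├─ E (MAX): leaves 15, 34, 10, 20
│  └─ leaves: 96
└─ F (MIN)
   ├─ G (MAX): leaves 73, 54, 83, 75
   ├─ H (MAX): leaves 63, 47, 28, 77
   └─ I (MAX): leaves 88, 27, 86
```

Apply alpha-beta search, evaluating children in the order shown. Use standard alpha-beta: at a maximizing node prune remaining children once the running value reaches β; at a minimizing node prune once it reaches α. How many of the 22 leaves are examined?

15

C [α=-∞,β=+∞]: v=18
D [α=-∞,β=18]: v=94 after child 1 ≥ β → β-cutoff, skip 3
E [α=-∞,β=18]: v=34 after child 2 ≥ β → β-cutoff, skip 2
B [α=-∞,β=+∞]: v=18
G [α=18,β=+∞]: v=83
H [α=18,β=83]: v=77
I [α=18,β=77]: v=88 after child 1 ≥ β → β-cutoff, skip 2
F [α=18,β=+∞]: v=77
Root [α=-∞,β=+∞]: v=77
Leaves evaluated: 15 of 22.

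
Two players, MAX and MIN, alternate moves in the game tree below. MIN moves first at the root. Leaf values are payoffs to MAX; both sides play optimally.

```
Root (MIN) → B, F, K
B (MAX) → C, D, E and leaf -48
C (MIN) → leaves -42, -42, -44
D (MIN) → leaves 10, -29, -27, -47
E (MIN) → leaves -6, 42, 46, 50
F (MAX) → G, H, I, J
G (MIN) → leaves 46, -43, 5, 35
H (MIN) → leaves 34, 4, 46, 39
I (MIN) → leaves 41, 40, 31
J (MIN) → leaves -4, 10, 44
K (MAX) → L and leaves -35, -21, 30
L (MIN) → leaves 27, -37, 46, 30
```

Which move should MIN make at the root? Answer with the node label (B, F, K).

C (MIN): min(-42, -42, -44) = -44
D (MIN): min(10, -29, -27, -47) = -47
E (MIN): min(-6, 42, 46, 50) = -6
B (MAX): max(-44, -47, -6, -48) = -6
G (MIN): min(46, -43, 5, 35) = -43
H (MIN): min(34, 4, 46, 39) = 4
I (MIN): min(41, 40, 31) = 31
J (MIN): min(-4, 10, 44) = -4
F (MAX): max(-43, 4, 31, -4) = 31
L (MIN): min(27, -37, 46, 30) = -37
K (MAX): max(-37, -35, -21, 30) = 30
Root (MIN): min(-6, 31, 30) = -6
MIN picks the child with the lowest value: B (value -6).

B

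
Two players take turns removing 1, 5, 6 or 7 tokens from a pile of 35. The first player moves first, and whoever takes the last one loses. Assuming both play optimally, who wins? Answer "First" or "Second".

W/L table (W = player to move can force a win):
i:   0  1  2  3  4  5  6  7  8  9 10 11 12 13 14 15 16 17 18 19 20 21 22 23 24 25 26 27 28 29 30 31 32 33 34 35
     W  L  W  L  W  L  W  W  W  W  W  W  W  L  W  L  W  L  W  W  W  W  W  W  W  L  W  L  W  L  W  W  W  W  W  W
Position 35 is W, so the first player wins.

First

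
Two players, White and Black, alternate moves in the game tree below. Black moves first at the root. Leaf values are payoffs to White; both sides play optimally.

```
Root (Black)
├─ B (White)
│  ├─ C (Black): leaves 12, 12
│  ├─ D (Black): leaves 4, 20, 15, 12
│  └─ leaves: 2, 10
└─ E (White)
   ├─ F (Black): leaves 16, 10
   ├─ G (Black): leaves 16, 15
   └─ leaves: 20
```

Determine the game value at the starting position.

C (Black): min(12, 12) = 12
D (Black): min(4, 20, 15, 12) = 4
B (White): max(12, 4, 2, 10) = 12
F (Black): min(16, 10) = 10
G (Black): min(16, 15) = 15
E (White): max(10, 15, 20) = 20
Root (Black): min(12, 20) = 12

12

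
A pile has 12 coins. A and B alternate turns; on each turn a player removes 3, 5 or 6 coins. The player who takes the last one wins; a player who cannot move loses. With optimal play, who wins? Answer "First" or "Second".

First

i:   0  1  2  3  4  5  6  7  8  9 10 11 12
     L  L  L  W  W  W  W  W  W  L  L  L  W
Position 12 is W, so the first player wins.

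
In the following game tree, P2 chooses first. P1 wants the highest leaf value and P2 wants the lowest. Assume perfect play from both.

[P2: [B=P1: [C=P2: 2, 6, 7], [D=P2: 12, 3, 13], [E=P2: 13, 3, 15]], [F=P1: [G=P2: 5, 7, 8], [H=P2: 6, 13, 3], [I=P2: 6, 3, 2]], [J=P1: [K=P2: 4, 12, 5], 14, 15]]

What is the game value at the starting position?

3

C (P2): min(2, 6, 7) = 2
D (P2): min(12, 3, 13) = 3
E (P2): min(13, 3, 15) = 3
B (P1): max(2, 3, 3) = 3
G (P2): min(5, 7, 8) = 5
H (P2): min(6, 13, 3) = 3
I (P2): min(6, 3, 2) = 2
F (P1): max(5, 3, 2) = 5
K (P2): min(4, 12, 5) = 4
J (P1): max(4, 14, 15) = 15
Root (P2): min(3, 5, 15) = 3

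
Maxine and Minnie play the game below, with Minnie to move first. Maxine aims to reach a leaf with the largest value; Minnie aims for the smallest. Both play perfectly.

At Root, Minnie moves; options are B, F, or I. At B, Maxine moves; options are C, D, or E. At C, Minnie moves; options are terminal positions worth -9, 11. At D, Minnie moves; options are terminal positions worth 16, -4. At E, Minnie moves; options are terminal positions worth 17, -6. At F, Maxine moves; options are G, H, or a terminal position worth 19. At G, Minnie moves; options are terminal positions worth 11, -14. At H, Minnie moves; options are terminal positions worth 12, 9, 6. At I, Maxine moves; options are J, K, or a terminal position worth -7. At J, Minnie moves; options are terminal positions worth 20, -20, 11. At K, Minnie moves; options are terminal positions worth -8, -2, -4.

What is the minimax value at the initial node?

-7

C (Minnie): min(-9, 11) = -9
D (Minnie): min(16, -4) = -4
E (Minnie): min(17, -6) = -6
B (Maxine): max(-9, -4, -6) = -4
G (Minnie): min(11, -14) = -14
H (Minnie): min(12, 9, 6) = 6
F (Maxine): max(-14, 6, 19) = 19
J (Minnie): min(20, -20, 11) = -20
K (Minnie): min(-8, -2, -4) = -8
I (Maxine): max(-20, -8, -7) = -7
Root (Minnie): min(-4, 19, -7) = -7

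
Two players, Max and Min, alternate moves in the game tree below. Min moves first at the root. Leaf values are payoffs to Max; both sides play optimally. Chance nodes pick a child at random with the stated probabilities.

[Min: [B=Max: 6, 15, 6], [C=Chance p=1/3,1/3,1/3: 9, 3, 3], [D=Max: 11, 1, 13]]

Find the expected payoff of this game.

5

B (Max): max(6, 15, 6) = 15
C (Chance): 1/3·9 + 1/3·3 + 1/3·3 = 5
D (Max): max(11, 1, 13) = 13
Root (Min): min(15, 5, 13) = 5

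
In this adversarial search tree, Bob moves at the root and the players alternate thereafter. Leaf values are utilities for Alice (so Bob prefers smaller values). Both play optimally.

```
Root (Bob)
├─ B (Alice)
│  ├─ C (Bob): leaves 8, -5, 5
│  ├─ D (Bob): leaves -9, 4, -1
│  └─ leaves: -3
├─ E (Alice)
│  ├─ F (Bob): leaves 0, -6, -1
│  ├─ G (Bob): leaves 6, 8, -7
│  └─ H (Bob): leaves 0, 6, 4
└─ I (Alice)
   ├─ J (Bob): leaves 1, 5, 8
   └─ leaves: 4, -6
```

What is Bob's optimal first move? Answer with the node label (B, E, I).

C (Bob): min(8, -5, 5) = -5
D (Bob): min(-9, 4, -1) = -9
B (Alice): max(-5, -9, -3) = -3
F (Bob): min(0, -6, -1) = -6
G (Bob): min(6, 8, -7) = -7
H (Bob): min(0, 6, 4) = 0
E (Alice): max(-6, -7, 0) = 0
J (Bob): min(1, 5, 8) = 1
I (Alice): max(1, 4, -6) = 4
Root (Bob): min(-3, 0, 4) = -3
Bob picks the child with the lowest value: B (value -3).

B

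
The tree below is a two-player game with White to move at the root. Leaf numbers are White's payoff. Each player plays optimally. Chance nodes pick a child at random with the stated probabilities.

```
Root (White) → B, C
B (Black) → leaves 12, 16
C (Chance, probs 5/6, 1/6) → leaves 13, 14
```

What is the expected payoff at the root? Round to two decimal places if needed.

B (Black): min(12, 16) = 12
C (Chance): 5/6·13 + 1/6·14 = 13.17
Root (White): max(12, 13.17) = 13.17

13.17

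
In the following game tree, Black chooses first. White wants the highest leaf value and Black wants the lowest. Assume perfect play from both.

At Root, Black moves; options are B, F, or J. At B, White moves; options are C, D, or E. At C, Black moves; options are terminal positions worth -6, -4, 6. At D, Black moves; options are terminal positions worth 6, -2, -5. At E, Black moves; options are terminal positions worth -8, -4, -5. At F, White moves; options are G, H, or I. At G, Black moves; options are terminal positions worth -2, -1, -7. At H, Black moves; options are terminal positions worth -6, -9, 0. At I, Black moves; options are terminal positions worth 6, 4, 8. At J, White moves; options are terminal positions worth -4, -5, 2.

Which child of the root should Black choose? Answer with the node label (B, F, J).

C (Black): min(-6, -4, 6) = -6
D (Black): min(6, -2, -5) = -5
E (Black): min(-8, -4, -5) = -8
B (White): max(-6, -5, -8) = -5
G (Black): min(-2, -1, -7) = -7
H (Black): min(-6, -9, 0) = -9
I (Black): min(6, 4, 8) = 4
F (White): max(-7, -9, 4) = 4
J (White): max(-4, -5, 2) = 2
Root (Black): min(-5, 4, 2) = -5
Black picks the child with the lowest value: B (value -5).

B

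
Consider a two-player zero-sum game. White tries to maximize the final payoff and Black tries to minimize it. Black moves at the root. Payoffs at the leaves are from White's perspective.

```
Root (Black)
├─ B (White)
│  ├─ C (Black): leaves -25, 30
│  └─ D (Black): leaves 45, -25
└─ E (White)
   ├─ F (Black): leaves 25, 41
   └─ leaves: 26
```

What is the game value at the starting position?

-25

C (Black): min(-25, 30) = -25
D (Black): min(45, -25) = -25
B (White): max(-25, -25) = -25
F (Black): min(25, 41) = 25
E (White): max(25, 26) = 26
Root (Black): min(-25, 26) = -25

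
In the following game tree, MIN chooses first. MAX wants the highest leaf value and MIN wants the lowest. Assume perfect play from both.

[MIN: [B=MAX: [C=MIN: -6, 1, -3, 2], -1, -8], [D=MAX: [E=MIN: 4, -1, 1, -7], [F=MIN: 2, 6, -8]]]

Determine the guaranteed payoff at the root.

C (MIN): min(-6, 1, -3, 2) = -6
B (MAX): max(-6, -1, -8) = -1
E (MIN): min(4, -1, 1, -7) = -7
F (MIN): min(2, 6, -8) = -8
D (MAX): max(-7, -8) = -7
Root (MIN): min(-1, -7) = -7

-7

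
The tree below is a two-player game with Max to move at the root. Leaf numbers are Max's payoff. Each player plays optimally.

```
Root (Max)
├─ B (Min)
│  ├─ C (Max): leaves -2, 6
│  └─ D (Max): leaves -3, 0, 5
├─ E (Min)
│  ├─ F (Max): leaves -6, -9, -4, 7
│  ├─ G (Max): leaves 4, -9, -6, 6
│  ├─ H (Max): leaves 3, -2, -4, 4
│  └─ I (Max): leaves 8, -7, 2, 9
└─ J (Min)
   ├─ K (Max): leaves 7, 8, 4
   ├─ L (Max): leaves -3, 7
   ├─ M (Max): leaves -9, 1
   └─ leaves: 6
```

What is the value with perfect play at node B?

C: max(-2, 6) = 6
D: max(-3, 0, 5) = 5
B: min(6, 5) = 5

5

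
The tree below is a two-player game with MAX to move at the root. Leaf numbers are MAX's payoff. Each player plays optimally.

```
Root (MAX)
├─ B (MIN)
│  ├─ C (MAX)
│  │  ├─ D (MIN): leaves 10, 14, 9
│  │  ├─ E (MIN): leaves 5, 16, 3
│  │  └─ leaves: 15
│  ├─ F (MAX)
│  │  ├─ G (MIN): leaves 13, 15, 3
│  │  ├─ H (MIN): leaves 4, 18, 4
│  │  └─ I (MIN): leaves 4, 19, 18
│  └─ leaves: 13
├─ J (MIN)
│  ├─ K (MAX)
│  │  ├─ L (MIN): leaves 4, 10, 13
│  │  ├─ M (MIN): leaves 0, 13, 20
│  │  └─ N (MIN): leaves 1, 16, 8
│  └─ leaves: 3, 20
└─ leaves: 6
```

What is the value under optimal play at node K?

L: min(4, 10, 13) = 4
M: min(0, 13, 20) = 0
N: min(1, 16, 8) = 1
K: max(4, 0, 1) = 4

4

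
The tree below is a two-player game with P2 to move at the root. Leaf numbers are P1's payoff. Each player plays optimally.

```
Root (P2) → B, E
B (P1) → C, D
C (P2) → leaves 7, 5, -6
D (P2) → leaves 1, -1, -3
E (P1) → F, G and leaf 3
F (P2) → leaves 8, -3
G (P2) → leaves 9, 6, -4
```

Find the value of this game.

-3

C (P2): min(7, 5, -6) = -6
D (P2): min(1, -1, -3) = -3
B (P1): max(-6, -3) = -3
F (P2): min(8, -3) = -3
G (P2): min(9, 6, -4) = -4
E (P1): max(-3, -4, 3) = 3
Root (P2): min(-3, 3) = -3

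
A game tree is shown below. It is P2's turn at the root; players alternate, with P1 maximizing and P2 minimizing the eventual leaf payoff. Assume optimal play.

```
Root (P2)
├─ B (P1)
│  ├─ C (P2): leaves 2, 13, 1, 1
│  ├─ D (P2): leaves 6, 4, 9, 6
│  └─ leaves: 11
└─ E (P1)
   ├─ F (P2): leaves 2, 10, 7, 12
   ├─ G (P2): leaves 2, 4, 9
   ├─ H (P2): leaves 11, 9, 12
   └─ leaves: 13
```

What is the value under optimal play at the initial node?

11

C (P2): min(2, 13, 1, 1) = 1
D (P2): min(6, 4, 9, 6) = 4
B (P1): max(1, 4, 11) = 11
F (P2): min(2, 10, 7, 12) = 2
G (P2): min(2, 4, 9) = 2
H (P2): min(11, 9, 12) = 9
E (P1): max(2, 2, 9, 13) = 13
Root (P2): min(11, 13) = 11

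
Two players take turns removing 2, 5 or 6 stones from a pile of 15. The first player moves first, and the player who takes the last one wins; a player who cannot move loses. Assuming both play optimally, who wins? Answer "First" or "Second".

Second

W/L table (W = player to move can force a win):
i:   0  1  2  3  4  5  6  7  8  9 10 11 12 13 14 15
     L  L  W  W  L  W  W  W  L  W  W  L  L  W  W  L
Position 15 is L, so the second player wins.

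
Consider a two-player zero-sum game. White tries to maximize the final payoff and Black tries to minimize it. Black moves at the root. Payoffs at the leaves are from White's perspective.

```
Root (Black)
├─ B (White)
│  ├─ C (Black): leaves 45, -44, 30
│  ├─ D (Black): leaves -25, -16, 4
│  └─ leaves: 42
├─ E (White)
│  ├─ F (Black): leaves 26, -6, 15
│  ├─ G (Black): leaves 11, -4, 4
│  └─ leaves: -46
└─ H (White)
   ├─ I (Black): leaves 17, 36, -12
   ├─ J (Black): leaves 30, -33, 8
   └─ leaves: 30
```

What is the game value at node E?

F: min(26, -6, 15) = -6
G: min(11, -4, 4) = -4
E: max(-6, -4, -46) = -4

-4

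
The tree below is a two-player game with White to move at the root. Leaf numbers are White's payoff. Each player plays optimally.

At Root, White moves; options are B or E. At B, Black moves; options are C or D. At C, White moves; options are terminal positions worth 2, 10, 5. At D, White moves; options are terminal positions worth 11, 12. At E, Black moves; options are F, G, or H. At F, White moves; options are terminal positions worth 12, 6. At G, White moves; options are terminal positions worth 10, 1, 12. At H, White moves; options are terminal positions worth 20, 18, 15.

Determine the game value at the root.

C (White): max(2, 10, 5) = 10
D (White): max(11, 12) = 12
B (Black): min(10, 12) = 10
F (White): max(12, 6) = 12
G (White): max(10, 1, 12) = 12
H (White): max(20, 18, 15) = 20
E (Black): min(12, 12, 20) = 12
Root (White): max(10, 12) = 12

12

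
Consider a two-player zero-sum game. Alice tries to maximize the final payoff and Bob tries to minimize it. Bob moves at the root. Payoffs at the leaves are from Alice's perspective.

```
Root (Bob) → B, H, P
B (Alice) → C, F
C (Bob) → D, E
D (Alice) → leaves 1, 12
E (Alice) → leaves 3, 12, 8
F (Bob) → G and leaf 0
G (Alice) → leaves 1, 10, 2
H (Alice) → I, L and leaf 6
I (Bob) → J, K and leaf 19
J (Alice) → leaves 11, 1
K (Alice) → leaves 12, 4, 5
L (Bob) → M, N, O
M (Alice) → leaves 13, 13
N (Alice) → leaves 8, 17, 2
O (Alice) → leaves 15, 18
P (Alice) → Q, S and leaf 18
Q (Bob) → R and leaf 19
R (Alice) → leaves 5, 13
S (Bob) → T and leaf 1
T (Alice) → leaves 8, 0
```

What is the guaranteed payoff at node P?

R: max(5, 13) = 13
Q: min(13, 19) = 13
T: max(8, 0) = 8
S: min(8, 1) = 1
P: max(13, 1, 18) = 18

18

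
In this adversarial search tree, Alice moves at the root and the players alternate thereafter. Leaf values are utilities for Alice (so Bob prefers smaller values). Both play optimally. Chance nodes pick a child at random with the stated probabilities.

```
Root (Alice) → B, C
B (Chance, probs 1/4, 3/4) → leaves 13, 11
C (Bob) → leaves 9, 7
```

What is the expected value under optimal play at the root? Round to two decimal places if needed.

11.5

B (Chance): 1/4·13 + 3/4·11 = 11.5
C (Bob): min(9, 7) = 7
Root (Alice): max(11.5, 7) = 11.5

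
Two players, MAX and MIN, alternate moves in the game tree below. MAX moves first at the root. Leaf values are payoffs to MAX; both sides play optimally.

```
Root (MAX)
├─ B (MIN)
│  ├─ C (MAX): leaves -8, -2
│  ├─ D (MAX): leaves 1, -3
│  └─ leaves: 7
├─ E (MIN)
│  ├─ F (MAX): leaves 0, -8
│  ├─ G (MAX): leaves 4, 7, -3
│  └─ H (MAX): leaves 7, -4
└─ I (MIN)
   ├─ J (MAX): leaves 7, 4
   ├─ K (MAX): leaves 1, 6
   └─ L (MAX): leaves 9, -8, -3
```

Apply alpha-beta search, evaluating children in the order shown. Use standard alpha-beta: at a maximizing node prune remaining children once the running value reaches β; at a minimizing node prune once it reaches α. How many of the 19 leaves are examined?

C [α=-∞,β=+∞]: v=-2
D [α=-∞,β=-2]: v=1 after child 1 ≥ β → β-cutoff, skip 1
B [α=-∞,β=+∞]: v=-2
F [α=-2,β=+∞]: v=0
G [α=-2,β=0]: v=4 after child 1 ≥ β → β-cutoff, skip 2
H [α=-2,β=0]: v=7 after child 1 ≥ β → β-cutoff, skip 1
E [α=-2,β=+∞]: v=0
J [α=0,β=+∞]: v=7
K [α=0,β=7]: v=6
L [α=0,β=6]: v=9 after child 1 ≥ β → β-cutoff, skip 2
I [α=0,β=+∞]: v=6
Root [α=-∞,β=+∞]: v=6
Leaves evaluated: 13 of 19.

13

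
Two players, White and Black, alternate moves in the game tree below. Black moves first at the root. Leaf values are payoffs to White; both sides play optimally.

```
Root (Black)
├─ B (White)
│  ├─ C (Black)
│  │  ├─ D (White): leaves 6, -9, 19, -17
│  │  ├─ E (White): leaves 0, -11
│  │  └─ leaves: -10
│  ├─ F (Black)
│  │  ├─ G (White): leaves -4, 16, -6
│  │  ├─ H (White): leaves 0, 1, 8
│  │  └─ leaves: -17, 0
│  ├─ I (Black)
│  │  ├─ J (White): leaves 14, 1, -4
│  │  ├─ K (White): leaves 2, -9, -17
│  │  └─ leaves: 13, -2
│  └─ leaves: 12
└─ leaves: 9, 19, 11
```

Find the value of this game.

D (White): max(6, -9, 19, -17) = 19
E (White): max(0, -11) = 0
C (Black): min(19, 0, -10) = -10
G (White): max(-4, 16, -6) = 16
H (White): max(0, 1, 8) = 8
F (Black): min(16, 8, -17, 0) = -17
J (White): max(14, 1, -4) = 14
K (White): max(2, -9, -17) = 2
I (Black): min(14, 2, 13, -2) = -2
B (White): max(-10, -17, -2, 12) = 12
Root (Black): min(12, 9, 19, 11) = 9

9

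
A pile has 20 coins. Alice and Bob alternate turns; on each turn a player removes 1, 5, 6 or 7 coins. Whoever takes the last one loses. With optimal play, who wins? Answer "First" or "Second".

First

W/L table (W = player to move can force a win):
i:   0  1  2  3  4  5  6  7  8  9 10 11 12 13 14 15 16 17 18 19 20
     W  L  W  L  W  L  W  W  W  W  W  W  W  L  W  L  W  L  W  W  W
Position 20 is W, so the first player wins.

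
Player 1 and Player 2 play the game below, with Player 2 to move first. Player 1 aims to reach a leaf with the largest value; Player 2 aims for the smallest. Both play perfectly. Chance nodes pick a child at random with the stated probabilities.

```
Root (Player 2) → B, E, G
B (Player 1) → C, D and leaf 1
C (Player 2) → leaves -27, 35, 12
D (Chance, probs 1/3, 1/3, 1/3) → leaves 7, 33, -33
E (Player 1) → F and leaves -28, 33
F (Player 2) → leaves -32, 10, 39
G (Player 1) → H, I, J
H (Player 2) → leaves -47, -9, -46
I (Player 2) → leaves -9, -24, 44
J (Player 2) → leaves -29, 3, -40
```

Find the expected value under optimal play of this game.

C (Player 2): min(-27, 35, 12) = -27
D (Chance): 1/3·7 + 1/3·33 + 1/3·-33 = 2.33
B (Player 1): max(-27, 2.33, 1) = 2.33
F (Player 2): min(-32, 10, 39) = -32
E (Player 1): max(-32, -28, 33) = 33
H (Player 2): min(-47, -9, -46) = -47
I (Player 2): min(-9, -24, 44) = -24
J (Player 2): min(-29, 3, -40) = -40
G (Player 1): max(-47, -24, -40) = -24
Root (Player 2): min(2.33, 33, -24) = -24

-24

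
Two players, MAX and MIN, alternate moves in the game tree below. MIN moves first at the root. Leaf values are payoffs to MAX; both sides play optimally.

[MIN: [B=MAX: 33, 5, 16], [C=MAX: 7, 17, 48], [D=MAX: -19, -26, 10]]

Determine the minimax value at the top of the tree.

10

B (MAX): max(33, 5, 16) = 33
C (MAX): max(7, 17, 48) = 48
D (MAX): max(-19, -26, 10) = 10
Root (MIN): min(33, 48, 10) = 10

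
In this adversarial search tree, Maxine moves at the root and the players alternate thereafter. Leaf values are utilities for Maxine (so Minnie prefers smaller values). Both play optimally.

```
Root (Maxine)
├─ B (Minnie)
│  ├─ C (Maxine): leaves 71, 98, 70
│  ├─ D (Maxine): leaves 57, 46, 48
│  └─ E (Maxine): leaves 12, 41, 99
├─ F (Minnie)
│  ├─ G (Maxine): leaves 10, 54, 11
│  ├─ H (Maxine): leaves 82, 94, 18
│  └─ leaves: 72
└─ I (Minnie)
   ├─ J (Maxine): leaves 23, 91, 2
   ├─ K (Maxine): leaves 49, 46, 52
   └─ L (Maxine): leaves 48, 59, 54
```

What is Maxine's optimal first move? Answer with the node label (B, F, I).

C (Maxine): max(71, 98, 70) = 98
D (Maxine): max(57, 46, 48) = 57
E (Maxine): max(12, 41, 99) = 99
B (Minnie): min(98, 57, 99) = 57
G (Maxine): max(10, 54, 11) = 54
H (Maxine): max(82, 94, 18) = 94
F (Minnie): min(54, 94, 72) = 54
J (Maxine): max(23, 91, 2) = 91
K (Maxine): max(49, 46, 52) = 52
L (Maxine): max(48, 59, 54) = 59
I (Minnie): min(91, 52, 59) = 52
Root (Maxine): max(57, 54, 52) = 57
Maxine picks the child with the highest value: B (value 57).

B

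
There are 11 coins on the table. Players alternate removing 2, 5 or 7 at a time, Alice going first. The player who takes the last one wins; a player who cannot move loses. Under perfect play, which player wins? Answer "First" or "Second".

Mark each pile size as W (mover wins) or L (mover loses):
i:   0  1  2  3  4  5  6  7  8  9 10 11
     L  L  W  W  L  W  W  W  W  W  L  W
Position 11 is W, so the first player wins.

First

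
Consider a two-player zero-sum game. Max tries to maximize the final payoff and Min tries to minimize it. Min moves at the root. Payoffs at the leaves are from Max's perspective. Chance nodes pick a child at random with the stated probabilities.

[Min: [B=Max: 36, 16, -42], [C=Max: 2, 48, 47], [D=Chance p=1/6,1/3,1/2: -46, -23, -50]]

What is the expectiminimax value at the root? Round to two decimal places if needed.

B (Max): max(36, 16, -42) = 36
C (Max): max(2, 48, 47) = 48
D (Chance): 1/6·-46 + 1/3·-23 + 1/2·-50 = -40.33
Root (Min): min(36, 48, -40.33) = -40.33

-40.33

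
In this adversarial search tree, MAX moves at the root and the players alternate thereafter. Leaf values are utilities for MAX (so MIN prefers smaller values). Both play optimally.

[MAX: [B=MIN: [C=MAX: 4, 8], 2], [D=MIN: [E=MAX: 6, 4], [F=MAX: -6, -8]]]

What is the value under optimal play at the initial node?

2

C (MAX): max(4, 8) = 8
B (MIN): min(8, 2) = 2
E (MAX): max(6, 4) = 6
F (MAX): max(-6, -8) = -6
D (MIN): min(6, -6) = -6
Root (MAX): max(2, -6) = 2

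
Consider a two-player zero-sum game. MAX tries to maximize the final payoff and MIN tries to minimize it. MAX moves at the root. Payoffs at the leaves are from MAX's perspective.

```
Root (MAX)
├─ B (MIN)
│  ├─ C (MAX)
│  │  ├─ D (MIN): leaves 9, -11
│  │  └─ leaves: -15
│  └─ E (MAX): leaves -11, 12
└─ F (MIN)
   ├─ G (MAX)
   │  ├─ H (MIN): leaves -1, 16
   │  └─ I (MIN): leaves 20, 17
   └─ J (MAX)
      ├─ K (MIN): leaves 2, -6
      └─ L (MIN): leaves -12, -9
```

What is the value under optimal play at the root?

D (MIN): min(9, -11) = -11
C (MAX): max(-11, -15) = -11
E (MAX): max(-11, 12) = 12
B (MIN): min(-11, 12) = -11
H (MIN): min(-1, 16) = -1
I (MIN): min(20, 17) = 17
G (MAX): max(-1, 17) = 17
K (MIN): min(2, -6) = -6
L (MIN): min(-12, -9) = -12
J (MAX): max(-6, -12) = -6
F (MIN): min(17, -6) = -6
Root (MAX): max(-11, -6) = -6

-6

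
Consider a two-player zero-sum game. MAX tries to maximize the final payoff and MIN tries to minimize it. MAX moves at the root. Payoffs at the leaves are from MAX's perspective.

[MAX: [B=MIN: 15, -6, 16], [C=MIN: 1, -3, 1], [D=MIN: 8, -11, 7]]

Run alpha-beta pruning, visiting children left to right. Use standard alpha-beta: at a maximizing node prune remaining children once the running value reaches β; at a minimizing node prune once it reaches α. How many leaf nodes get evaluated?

8

B [α=-∞,β=+∞]: v=-6
C [α=-6,β=+∞]: v=-3
D [α=-3,β=+∞]: v=-11 after child 2 ≤ α → α-cutoff, skip 1
Root [α=-∞,β=+∞]: v=-3
Leaves evaluated: 8 of 9.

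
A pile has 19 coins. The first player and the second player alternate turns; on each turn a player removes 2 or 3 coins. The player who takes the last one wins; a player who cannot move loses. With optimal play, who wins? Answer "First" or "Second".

First

Compute winning (W) and losing (L) positions by backward induction:
i:   0  1  2  3  4  5  6  7  8  9 10 11 12 13 14 15 16 17 18 19
     L  L  W  W  W  L  L  W  W  W  L  L  W  W  W  L  L  W  W  W
Position 19 is W, so the first player wins.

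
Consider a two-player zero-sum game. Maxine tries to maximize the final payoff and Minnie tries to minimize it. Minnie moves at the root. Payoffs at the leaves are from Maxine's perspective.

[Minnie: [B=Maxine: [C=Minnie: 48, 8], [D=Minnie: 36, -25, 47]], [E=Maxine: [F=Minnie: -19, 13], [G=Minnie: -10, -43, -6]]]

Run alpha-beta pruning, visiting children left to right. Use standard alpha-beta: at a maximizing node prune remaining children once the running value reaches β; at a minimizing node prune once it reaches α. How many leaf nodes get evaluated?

C [α=-∞,β=+∞]: v=8
D [α=8,β=+∞]: v=-25 after child 2 ≤ α → α-cutoff, skip 1
B [α=-∞,β=+∞]: v=8
F [α=-∞,β=8]: v=-19
G [α=-19,β=8]: v=-43 after child 2 ≤ α → α-cutoff, skip 1
E [α=-∞,β=8]: v=-19
Root [α=-∞,β=+∞]: v=-19
Leaves evaluated: 8 of 10.

8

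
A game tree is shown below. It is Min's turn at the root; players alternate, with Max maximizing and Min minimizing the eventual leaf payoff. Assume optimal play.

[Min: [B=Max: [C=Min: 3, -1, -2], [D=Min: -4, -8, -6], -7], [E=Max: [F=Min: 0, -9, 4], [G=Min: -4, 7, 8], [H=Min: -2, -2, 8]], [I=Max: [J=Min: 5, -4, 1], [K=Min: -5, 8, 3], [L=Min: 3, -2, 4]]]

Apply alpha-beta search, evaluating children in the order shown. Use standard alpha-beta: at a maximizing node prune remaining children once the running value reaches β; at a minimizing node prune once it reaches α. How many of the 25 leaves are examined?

21

C [α=-∞,β=+∞]: v=-2
D [α=-2,β=+∞]: v=-4 after child 1 ≤ α → α-cutoff, skip 2
B [α=-∞,β=+∞]: v=-2
F [α=-∞,β=-2]: v=-9
G [α=-9,β=-2]: v=-4
H [α=-4,β=-2]: v=-2
E [α=-∞,β=-2]: v=-2
J [α=-∞,β=-2]: v=-4
K [α=-4,β=-2]: v=-5 after child 1 ≤ α → α-cutoff, skip 2
L [α=-4,β=-2]: v=-2
I [α=-∞,β=-2]: v=-2
Root [α=-∞,β=+∞]: v=-2
Leaves evaluated: 21 of 25.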